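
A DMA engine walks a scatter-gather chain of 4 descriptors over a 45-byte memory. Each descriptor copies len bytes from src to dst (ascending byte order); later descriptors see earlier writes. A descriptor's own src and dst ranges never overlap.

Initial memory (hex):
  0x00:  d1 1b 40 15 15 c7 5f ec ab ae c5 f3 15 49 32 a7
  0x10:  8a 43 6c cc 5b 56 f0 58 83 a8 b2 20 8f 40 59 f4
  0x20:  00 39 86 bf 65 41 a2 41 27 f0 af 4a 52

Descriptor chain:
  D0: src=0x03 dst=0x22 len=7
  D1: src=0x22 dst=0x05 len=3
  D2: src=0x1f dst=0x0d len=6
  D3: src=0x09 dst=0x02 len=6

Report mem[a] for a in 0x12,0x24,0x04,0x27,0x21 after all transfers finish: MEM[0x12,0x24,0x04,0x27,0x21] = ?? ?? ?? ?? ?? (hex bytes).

MEM[0x12,0x24,0x04,0x27,0x21] = c7 c7 f3 ab 39

  after D0: wrote 7B at 0x22 = 1515c75fecabae
  after D1: wrote 3B at 0x05 = 1515c7
  after D2: wrote 6B at 0x0d = f400391515c7
  after D3: wrote 6B at 0x02 = aec5f315f400
query mem[0x12]=0xc7, mem[0x24]=0xc7, mem[0x04]=0xf3, mem[0x27]=0xab, mem[0x21]=0x39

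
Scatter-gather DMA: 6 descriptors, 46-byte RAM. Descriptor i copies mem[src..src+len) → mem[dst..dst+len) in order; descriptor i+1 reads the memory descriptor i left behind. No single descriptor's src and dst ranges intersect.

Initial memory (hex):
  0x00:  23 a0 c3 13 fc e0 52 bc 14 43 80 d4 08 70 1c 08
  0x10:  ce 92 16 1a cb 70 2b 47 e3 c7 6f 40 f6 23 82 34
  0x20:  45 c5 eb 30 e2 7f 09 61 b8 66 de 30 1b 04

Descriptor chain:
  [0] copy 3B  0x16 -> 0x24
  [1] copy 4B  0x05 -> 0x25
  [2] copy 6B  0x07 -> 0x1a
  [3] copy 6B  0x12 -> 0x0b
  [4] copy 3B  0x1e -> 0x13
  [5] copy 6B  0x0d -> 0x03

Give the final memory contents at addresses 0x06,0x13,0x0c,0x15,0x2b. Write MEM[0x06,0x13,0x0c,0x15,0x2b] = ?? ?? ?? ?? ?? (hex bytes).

D0: mem[0x24..0x26] <- [2b 47 e3]
D1: mem[0x25..0x28] <- [e0 52 bc 14]
D2: mem[0x1a..0x1f] <- [bc 14 43 80 d4 08]
D3: mem[0x0b..0x10] <- [16 1a cb 70 2b 47]
D4: mem[0x13..0x15] <- [d4 08 45]
D5: mem[0x03..0x08] <- [cb 70 2b 47 92 16]
query mem[0x06]=0x47, mem[0x13]=0xd4, mem[0x0c]=0x1a, mem[0x15]=0x45, mem[0x2b]=0x30

MEM[0x06,0x13,0x0c,0x15,0x2b] = 47 d4 1a 45 30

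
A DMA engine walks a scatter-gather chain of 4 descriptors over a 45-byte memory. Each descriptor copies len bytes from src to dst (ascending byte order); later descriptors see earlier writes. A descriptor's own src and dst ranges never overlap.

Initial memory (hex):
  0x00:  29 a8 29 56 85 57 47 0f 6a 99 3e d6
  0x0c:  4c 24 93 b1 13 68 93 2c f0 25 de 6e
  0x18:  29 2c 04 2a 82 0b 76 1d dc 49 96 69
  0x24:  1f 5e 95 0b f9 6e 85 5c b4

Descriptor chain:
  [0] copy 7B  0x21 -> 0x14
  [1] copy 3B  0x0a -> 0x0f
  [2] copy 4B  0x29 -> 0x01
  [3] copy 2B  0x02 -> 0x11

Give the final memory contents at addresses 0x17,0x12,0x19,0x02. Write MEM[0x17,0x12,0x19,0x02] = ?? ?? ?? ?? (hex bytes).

MEM[0x17,0x12,0x19,0x02] = 1f 5c 95 85

D0: mem[0x14..0x1a] <- [49 96 69 1f 5e 95 0b]
D1: mem[0x0f..0x11] <- [3e d6 4c]
D2: mem[0x01..0x04] <- [6e 85 5c b4]
D3: mem[0x11..0x12] <- [85 5c]
query mem[0x17]=0x1f, mem[0x12]=0x5c, mem[0x19]=0x95, mem[0x02]=0x85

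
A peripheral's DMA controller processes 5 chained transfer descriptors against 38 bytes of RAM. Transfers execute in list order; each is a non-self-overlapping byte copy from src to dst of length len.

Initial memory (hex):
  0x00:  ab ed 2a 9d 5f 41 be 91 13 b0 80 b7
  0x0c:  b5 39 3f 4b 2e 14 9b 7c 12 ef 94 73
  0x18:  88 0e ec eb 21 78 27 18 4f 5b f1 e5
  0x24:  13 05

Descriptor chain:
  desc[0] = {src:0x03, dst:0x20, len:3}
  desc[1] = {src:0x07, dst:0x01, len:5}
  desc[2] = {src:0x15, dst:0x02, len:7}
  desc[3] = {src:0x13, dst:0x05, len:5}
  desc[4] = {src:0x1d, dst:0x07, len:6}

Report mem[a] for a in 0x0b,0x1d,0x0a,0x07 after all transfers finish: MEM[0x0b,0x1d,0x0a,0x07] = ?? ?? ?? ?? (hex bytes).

D0: mem[0x20..0x22] <- [9d 5f 41]
D1: mem[0x01..0x05] <- [91 13 b0 80 b7]
D2: mem[0x02..0x08] <- [ef 94 73 88 0e ec eb]
D3: mem[0x05..0x09] <- [7c 12 ef 94 73]
D4: mem[0x07..0x0c] <- [78 27 18 9d 5f 41]
query mem[0x0b]=0x5f, mem[0x1d]=0x78, mem[0x0a]=0x9d, mem[0x07]=0x78

MEM[0x0b,0x1d,0x0a,0x07] = 5f 78 9d 78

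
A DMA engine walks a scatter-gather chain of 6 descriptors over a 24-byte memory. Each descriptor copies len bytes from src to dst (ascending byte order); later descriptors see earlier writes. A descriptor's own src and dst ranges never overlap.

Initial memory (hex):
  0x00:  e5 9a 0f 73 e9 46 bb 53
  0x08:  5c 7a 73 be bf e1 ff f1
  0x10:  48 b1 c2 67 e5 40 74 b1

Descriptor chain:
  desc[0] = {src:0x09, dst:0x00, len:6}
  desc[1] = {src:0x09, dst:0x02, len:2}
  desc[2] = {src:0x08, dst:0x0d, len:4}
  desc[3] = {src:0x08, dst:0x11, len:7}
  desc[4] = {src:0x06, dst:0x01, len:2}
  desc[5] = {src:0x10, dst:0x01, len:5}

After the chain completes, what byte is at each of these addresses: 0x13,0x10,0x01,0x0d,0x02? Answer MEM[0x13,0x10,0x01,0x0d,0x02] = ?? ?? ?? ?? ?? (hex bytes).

[0] 0x09->0x00 len=6 : 7a 73 be bf e1 ff
[1] 0x09->0x02 len=2 : 7a 73
[2] 0x08->0x0d len=4 : 5c 7a 73 be
[3] 0x08->0x11 len=7 : 5c 7a 73 be bf 5c 7a
[4] 0x06->0x01 len=2 : bb 53
[5] 0x10->0x01 len=5 : be 5c 7a 73 be
query mem[0x13]=0x73, mem[0x10]=0xbe, mem[0x01]=0xbe, mem[0x0d]=0x5c, mem[0x02]=0x5c

MEM[0x13,0x10,0x01,0x0d,0x02] = 73 be be 5c 5c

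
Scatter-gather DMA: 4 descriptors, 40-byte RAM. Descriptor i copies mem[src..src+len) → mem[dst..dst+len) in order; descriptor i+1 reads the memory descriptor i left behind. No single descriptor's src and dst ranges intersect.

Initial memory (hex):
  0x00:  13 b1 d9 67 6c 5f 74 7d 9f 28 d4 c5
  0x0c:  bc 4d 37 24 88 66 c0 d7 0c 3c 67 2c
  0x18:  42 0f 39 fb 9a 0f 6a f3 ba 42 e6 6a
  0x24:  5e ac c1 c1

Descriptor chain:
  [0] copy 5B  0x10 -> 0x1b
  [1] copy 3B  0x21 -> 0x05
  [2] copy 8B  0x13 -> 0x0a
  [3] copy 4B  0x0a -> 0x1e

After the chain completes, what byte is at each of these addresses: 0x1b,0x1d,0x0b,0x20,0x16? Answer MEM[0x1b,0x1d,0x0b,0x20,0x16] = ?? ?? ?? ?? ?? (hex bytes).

MEM[0x1b,0x1d,0x0b,0x20,0x16] = 88 c0 0c 3c 67

D0: mem[0x1b..0x1f] <- [88 66 c0 d7 0c]
D1: mem[0x05..0x07] <- [42 e6 6a]
D2: mem[0x0a..0x11] <- [d7 0c 3c 67 2c 42 0f 39]
D3: mem[0x1e..0x21] <- [d7 0c 3c 67]
query mem[0x1b]=0x88, mem[0x1d]=0xc0, mem[0x0b]=0x0c, mem[0x20]=0x3c, mem[0x16]=0x67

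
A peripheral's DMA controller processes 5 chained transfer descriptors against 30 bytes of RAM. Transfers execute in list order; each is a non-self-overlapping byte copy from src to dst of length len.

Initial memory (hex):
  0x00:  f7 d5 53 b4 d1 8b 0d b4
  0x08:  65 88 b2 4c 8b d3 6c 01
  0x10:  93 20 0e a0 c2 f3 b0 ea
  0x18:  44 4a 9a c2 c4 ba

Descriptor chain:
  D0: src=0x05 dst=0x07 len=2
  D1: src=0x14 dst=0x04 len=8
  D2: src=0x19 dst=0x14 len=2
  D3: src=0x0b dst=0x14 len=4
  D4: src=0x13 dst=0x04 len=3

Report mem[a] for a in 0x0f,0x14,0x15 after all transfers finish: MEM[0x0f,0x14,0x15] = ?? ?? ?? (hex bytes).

MEM[0x0f,0x14,0x15] = 01 c2 8b

[0] 0x05->0x07 len=2 : 8b 0d
[1] 0x14->0x04 len=8 : c2 f3 b0 ea 44 4a 9a c2
[2] 0x19->0x14 len=2 : 4a 9a
[3] 0x0b->0x14 len=4 : c2 8b d3 6c
[4] 0x13->0x04 len=3 : a0 c2 8b
query mem[0x0f]=0x01, mem[0x14]=0xc2, mem[0x15]=0x8b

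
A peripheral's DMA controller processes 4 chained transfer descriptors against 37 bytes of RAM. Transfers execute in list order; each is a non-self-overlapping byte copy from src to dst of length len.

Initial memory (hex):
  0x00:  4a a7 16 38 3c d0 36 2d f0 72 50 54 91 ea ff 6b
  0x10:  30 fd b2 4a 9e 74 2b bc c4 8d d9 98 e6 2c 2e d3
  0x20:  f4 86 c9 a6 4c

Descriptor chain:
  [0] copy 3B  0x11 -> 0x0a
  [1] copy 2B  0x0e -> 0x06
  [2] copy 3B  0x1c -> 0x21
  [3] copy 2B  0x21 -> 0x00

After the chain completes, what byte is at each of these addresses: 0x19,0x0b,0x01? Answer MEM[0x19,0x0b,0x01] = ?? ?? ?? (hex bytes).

#0 dst[0x0a+3] := {0xfd,0xb2,0x4a}
#1 dst[0x06+2] := {0xff,0x6b}
#2 dst[0x21+3] := {0xe6,0x2c,0x2e}
#3 dst[0x00+2] := {0xe6,0x2c}
query mem[0x19]=0x8d, mem[0x0b]=0xb2, mem[0x01]=0x2c

MEM[0x19,0x0b,0x01] = 8d b2 2c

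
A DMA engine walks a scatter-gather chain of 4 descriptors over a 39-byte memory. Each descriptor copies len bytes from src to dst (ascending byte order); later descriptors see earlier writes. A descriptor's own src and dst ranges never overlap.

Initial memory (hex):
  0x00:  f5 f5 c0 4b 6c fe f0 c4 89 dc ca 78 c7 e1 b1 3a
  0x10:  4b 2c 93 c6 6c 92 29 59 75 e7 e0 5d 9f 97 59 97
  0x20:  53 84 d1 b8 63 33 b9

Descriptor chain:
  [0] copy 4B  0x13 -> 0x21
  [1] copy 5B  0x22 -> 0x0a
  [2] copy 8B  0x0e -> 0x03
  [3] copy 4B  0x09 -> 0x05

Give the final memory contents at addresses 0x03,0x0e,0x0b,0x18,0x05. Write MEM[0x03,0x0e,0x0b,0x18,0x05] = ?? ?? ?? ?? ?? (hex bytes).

MEM[0x03,0x0e,0x0b,0x18,0x05] = b9 b9 92 75 6c

#0 dst[0x21+4] := {0xc6,0x6c,0x92,0x29}
#1 dst[0x0a+5] := {0x6c,0x92,0x29,0x33,0xb9}
#2 dst[0x03+8] := {0xb9,0x3a,0x4b,0x2c,0x93,0xc6,0x6c,0x92}
#3 dst[0x05+4] := {0x6c,0x92,0x92,0x29}
query mem[0x03]=0xb9, mem[0x0e]=0xb9, mem[0x0b]=0x92, mem[0x18]=0x75, mem[0x05]=0x6c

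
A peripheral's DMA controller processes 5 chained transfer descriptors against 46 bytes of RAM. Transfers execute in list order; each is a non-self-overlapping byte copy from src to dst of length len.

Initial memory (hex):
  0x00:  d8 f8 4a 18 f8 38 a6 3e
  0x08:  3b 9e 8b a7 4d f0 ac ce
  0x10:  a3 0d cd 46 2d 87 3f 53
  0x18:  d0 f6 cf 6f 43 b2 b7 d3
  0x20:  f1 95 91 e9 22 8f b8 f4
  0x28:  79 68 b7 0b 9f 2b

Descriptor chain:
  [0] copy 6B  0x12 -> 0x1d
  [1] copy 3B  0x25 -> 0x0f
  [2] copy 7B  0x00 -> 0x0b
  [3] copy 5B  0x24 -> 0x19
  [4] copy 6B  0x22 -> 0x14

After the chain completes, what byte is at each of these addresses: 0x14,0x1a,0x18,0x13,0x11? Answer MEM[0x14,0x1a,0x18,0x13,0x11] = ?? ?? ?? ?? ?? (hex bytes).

MEM[0x14,0x1a,0x18,0x13,0x11] = 53 8f b8 46 a6

#0 dst[0x1d+6] := {0xcd,0x46,0x2d,0x87,0x3f,0x53}
#1 dst[0x0f+3] := {0x8f,0xb8,0xf4}
#2 dst[0x0b+7] := {0xd8,0xf8,0x4a,0x18,0xf8,0x38,0xa6}
#3 dst[0x19+5] := {0x22,0x8f,0xb8,0xf4,0x79}
#4 dst[0x14+6] := {0x53,0xe9,0x22,0x8f,0xb8,0xf4}
query mem[0x14]=0x53, mem[0x1a]=0x8f, mem[0x18]=0xb8, mem[0x13]=0x46, mem[0x11]=0xa6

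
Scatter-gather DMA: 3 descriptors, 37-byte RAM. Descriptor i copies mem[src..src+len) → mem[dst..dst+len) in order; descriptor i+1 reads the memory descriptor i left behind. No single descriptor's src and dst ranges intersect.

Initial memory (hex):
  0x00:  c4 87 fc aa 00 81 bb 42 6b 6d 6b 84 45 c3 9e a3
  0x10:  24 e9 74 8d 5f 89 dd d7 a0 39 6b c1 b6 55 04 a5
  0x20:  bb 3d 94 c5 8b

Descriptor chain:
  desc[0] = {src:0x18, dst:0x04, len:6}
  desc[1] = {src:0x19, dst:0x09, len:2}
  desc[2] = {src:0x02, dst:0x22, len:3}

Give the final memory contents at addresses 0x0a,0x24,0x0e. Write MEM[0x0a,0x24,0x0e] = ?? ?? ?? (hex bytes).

MEM[0x0a,0x24,0x0e] = 6b a0 9e

D0: mem[0x04..0x09] <- [a0 39 6b c1 b6 55]
D1: mem[0x09..0x0a] <- [39 6b]
D2: mem[0x22..0x24] <- [fc aa a0]
query mem[0x0a]=0x6b, mem[0x24]=0xa0, mem[0x0e]=0x9e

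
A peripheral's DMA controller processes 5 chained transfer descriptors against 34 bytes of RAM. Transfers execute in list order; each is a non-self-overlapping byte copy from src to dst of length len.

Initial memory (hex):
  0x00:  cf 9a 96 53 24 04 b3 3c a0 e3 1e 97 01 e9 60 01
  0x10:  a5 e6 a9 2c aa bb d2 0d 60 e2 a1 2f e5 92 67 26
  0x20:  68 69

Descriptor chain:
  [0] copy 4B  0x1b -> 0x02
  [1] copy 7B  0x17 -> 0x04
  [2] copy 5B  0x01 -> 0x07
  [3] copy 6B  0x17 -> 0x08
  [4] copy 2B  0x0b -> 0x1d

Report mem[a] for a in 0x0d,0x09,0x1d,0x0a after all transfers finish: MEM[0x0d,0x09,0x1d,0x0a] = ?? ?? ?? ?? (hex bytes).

MEM[0x0d,0x09,0x1d,0x0a] = e5 60 a1 e2

D0: mem[0x02..0x05] <- [2f e5 92 67]
D1: mem[0x04..0x0a] <- [0d 60 e2 a1 2f e5 92]
D2: mem[0x07..0x0b] <- [9a 2f e5 0d 60]
D3: mem[0x08..0x0d] <- [0d 60 e2 a1 2f e5]
D4: mem[0x1d..0x1e] <- [a1 2f]
query mem[0x0d]=0xe5, mem[0x09]=0x60, mem[0x1d]=0xa1, mem[0x0a]=0xe2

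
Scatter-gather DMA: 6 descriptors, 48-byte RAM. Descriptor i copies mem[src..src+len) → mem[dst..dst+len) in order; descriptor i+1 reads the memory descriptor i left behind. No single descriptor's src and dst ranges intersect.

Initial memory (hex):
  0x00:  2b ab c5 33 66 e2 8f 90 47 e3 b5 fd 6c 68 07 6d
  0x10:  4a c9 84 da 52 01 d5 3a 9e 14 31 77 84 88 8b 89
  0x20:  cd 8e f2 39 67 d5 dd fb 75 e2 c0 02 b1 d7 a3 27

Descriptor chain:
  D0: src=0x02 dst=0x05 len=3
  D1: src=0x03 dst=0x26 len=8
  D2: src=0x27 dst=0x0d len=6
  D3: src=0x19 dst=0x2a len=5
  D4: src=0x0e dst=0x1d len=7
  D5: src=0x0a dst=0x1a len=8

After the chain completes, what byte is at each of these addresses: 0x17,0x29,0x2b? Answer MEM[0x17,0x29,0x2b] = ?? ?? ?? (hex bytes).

MEM[0x17,0x29,0x2b] = 3a 33 31

  after D0: wrote 3B at 0x05 = c53366
  after D1: wrote 8B at 0x26 = 3366c5336647e3b5
  after D2: wrote 6B at 0x0d = 66c5336647e3
  after D3: wrote 5B at 0x2a = 1431778488
  after D4: wrote 7B at 0x1d = c5336647e3da52
  after D5: wrote 8B at 0x1a = b5fd6c66c5336647
query mem[0x17]=0x3a, mem[0x29]=0x33, mem[0x2b]=0x31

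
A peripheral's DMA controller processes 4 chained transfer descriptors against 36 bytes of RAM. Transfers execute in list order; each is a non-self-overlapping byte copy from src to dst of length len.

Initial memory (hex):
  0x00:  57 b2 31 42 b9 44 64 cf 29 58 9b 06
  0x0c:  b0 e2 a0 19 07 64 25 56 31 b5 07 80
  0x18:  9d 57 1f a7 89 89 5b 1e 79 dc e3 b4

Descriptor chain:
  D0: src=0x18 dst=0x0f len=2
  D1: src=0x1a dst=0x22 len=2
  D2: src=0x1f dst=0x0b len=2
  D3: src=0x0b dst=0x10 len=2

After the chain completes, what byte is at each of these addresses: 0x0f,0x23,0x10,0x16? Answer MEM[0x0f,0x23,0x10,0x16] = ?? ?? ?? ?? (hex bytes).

D0: mem[0x0f..0x10] <- [9d 57]
D1: mem[0x22..0x23] <- [1f a7]
D2: mem[0x0b..0x0c] <- [1e 79]
D3: mem[0x10..0x11] <- [1e 79]
query mem[0x0f]=0x9d, mem[0x23]=0xa7, mem[0x10]=0x1e, mem[0x16]=0x07

MEM[0x0f,0x23,0x10,0x16] = 9d a7 1e 07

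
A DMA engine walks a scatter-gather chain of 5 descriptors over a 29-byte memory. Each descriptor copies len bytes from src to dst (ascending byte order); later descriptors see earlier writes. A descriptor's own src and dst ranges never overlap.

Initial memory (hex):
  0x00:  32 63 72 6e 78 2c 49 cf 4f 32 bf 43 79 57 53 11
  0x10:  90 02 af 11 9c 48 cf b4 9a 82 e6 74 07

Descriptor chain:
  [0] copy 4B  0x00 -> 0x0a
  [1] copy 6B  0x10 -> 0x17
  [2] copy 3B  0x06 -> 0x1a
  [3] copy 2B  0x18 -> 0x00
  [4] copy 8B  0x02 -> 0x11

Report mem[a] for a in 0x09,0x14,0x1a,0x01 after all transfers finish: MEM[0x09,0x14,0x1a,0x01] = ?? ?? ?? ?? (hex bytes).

[0] 0x00->0x0a len=4 : 32 63 72 6e
[1] 0x10->0x17 len=6 : 90 02 af 11 9c 48
[2] 0x06->0x1a len=3 : 49 cf 4f
[3] 0x18->0x00 len=2 : 02 af
[4] 0x02->0x11 len=8 : 72 6e 78 2c 49 cf 4f 32
query mem[0x09]=0x32, mem[0x14]=0x2c, mem[0x1a]=0x49, mem[0x01]=0xaf

MEM[0x09,0x14,0x1a,0x01] = 32 2c 49 af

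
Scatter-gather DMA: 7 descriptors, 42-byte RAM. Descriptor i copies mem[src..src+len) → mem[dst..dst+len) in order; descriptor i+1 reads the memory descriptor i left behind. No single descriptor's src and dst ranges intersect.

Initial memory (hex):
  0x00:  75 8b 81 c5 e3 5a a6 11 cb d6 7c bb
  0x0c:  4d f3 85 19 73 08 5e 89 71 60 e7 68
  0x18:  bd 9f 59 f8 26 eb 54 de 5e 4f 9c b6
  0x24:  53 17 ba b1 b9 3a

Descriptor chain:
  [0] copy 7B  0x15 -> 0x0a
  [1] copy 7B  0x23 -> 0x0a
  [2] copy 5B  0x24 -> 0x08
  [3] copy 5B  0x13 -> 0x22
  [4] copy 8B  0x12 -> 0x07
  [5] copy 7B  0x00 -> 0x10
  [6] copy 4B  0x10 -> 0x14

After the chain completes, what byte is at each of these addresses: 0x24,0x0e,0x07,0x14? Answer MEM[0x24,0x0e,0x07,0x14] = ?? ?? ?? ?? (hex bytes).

MEM[0x24,0x0e,0x07,0x14] = 60 9f 5e 75

[0] 0x15->0x0a len=7 : 60 e7 68 bd 9f 59 f8
[1] 0x23->0x0a len=7 : b6 53 17 ba b1 b9 3a
[2] 0x24->0x08 len=5 : 53 17 ba b1 b9
[3] 0x13->0x22 len=5 : 89 71 60 e7 68
[4] 0x12->0x07 len=8 : 5e 89 71 60 e7 68 bd 9f
[5] 0x00->0x10 len=7 : 75 8b 81 c5 e3 5a a6
[6] 0x10->0x14 len=4 : 75 8b 81 c5
query mem[0x24]=0x60, mem[0x0e]=0x9f, mem[0x07]=0x5e, mem[0x14]=0x75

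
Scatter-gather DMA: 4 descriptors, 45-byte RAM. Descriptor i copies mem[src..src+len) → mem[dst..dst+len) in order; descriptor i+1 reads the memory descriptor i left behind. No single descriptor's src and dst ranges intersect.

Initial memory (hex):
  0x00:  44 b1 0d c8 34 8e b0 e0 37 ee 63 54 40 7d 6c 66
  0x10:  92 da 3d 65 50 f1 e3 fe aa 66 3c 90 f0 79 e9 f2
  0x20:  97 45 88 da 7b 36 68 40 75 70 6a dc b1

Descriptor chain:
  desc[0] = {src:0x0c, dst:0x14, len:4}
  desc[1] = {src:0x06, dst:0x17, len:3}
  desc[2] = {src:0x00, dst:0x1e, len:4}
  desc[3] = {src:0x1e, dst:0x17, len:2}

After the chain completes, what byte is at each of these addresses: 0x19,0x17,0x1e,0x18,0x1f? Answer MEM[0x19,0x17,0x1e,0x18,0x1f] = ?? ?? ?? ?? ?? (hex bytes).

[0] 0x0c->0x14 len=4 : 40 7d 6c 66
[1] 0x06->0x17 len=3 : b0 e0 37
[2] 0x00->0x1e len=4 : 44 b1 0d c8
[3] 0x1e->0x17 len=2 : 44 b1
query mem[0x19]=0x37, mem[0x17]=0x44, mem[0x1e]=0x44, mem[0x18]=0xb1, mem[0x1f]=0xb1

MEM[0x19,0x17,0x1e,0x18,0x1f] = 37 44 44 b1 b1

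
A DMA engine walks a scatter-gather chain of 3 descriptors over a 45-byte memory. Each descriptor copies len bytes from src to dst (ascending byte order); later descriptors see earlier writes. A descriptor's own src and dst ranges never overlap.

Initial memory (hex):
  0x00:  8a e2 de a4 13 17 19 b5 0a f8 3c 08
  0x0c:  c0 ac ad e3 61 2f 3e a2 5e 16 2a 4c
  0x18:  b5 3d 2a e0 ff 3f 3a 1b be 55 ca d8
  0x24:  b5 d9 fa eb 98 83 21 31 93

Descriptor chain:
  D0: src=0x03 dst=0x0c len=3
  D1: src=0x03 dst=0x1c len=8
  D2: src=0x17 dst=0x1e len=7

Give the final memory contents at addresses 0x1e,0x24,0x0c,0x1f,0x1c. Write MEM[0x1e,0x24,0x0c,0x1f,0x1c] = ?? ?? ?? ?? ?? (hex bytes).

  after D0: wrote 3B at 0x0c = a41317
  after D1: wrote 8B at 0x1c = a4131719b50af83c
  after D2: wrote 7B at 0x1e = 4cb53d2ae0a413
query mem[0x1e]=0x4c, mem[0x24]=0x13, mem[0x0c]=0xa4, mem[0x1f]=0xb5, mem[0x1c]=0xa4

MEM[0x1e,0x24,0x0c,0x1f,0x1c] = 4c 13 a4 b5 a4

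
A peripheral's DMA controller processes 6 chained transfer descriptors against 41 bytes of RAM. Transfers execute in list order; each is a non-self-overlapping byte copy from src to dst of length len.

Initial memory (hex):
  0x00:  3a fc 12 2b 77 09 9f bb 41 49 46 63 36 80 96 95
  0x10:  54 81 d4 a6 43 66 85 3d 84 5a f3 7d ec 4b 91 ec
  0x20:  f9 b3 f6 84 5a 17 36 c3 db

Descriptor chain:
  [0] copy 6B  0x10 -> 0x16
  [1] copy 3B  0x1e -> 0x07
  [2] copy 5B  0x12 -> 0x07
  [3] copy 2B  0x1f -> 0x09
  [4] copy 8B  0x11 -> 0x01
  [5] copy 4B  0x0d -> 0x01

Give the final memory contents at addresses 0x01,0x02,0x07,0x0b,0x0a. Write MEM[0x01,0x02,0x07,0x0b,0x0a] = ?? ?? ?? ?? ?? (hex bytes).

MEM[0x01,0x02,0x07,0x0b,0x0a] = 80 96 81 54 f9

#0 dst[0x16+6] := {0x54,0x81,0xd4,0xa6,0x43,0x66}
#1 dst[0x07+3] := {0x91,0xec,0xf9}
#2 dst[0x07+5] := {0xd4,0xa6,0x43,0x66,0x54}
#3 dst[0x09+2] := {0xec,0xf9}
#4 dst[0x01+8] := {0x81,0xd4,0xa6,0x43,0x66,0x54,0x81,0xd4}
#5 dst[0x01+4] := {0x80,0x96,0x95,0x54}
query mem[0x01]=0x80, mem[0x02]=0x96, mem[0x07]=0x81, mem[0x0b]=0x54, mem[0x0a]=0xf9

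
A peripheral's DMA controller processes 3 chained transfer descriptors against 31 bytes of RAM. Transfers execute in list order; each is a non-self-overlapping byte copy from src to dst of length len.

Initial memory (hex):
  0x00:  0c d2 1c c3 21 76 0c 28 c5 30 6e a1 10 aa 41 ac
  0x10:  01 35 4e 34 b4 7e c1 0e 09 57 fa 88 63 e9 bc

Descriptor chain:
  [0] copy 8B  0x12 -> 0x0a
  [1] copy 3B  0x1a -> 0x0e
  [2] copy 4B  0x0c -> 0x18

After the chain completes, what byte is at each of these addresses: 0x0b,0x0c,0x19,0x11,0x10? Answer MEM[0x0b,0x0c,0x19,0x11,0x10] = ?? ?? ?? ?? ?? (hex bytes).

  after D0: wrote 8B at 0x0a = 4e34b47ec10e0957
  after D1: wrote 3B at 0x0e = fa8863
  after D2: wrote 4B at 0x18 = b47efa88
query mem[0x0b]=0x34, mem[0x0c]=0xb4, mem[0x19]=0x7e, mem[0x11]=0x57, mem[0x10]=0x63

MEM[0x0b,0x0c,0x19,0x11,0x10] = 34 b4 7e 57 63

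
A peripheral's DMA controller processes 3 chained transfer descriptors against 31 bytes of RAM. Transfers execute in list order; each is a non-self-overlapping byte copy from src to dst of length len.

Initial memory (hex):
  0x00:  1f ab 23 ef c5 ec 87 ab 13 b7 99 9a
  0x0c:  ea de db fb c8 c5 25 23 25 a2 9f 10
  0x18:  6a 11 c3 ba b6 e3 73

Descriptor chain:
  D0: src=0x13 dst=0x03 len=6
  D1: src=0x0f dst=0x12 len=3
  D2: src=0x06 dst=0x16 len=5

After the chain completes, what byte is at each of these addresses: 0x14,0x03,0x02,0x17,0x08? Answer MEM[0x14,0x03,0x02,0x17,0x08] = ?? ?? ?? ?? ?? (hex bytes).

MEM[0x14,0x03,0x02,0x17,0x08] = c5 23 23 10 6a

#0 dst[0x03+6] := {0x23,0x25,0xa2,0x9f,0x10,0x6a}
#1 dst[0x12+3] := {0xfb,0xc8,0xc5}
#2 dst[0x16+5] := {0x9f,0x10,0x6a,0xb7,0x99}
query mem[0x14]=0xc5, mem[0x03]=0x23, mem[0x02]=0x23, mem[0x17]=0x10, mem[0x08]=0x6a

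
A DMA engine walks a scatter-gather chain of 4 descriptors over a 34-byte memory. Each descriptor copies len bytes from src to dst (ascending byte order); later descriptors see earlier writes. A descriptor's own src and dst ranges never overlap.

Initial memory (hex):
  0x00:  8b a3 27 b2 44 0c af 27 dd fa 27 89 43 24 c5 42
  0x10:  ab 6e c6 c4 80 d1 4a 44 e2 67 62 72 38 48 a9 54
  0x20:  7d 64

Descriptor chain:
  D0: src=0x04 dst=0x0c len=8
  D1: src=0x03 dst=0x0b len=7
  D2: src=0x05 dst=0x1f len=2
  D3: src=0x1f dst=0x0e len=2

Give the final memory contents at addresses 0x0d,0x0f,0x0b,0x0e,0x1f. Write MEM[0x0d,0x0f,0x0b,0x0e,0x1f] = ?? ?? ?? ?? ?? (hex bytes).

MEM[0x0d,0x0f,0x0b,0x0e,0x1f] = 0c af b2 0c 0c

D0: mem[0x0c..0x13] <- [44 0c af 27 dd fa 27 89]
D1: mem[0x0b..0x11] <- [b2 44 0c af 27 dd fa]
D2: mem[0x1f..0x20] <- [0c af]
D3: mem[0x0e..0x0f] <- [0c af]
query mem[0x0d]=0x0c, mem[0x0f]=0xaf, mem[0x0b]=0xb2, mem[0x0e]=0x0c, mem[0x1f]=0x0c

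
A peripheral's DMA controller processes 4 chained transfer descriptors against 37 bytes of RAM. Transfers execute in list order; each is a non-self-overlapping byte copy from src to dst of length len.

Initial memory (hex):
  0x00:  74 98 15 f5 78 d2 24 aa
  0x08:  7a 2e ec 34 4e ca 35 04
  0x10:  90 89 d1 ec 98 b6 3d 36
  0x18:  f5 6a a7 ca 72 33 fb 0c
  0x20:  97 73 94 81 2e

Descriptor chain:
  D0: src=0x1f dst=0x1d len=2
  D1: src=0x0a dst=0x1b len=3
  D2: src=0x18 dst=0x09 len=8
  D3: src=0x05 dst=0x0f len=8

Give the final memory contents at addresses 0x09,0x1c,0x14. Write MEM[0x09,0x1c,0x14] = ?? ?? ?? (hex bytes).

MEM[0x09,0x1c,0x14] = f5 34 6a

D0: mem[0x1d..0x1e] <- [0c 97]
D1: mem[0x1b..0x1d] <- [ec 34 4e]
D2: mem[0x09..0x10] <- [f5 6a a7 ec 34 4e 97 0c]
D3: mem[0x0f..0x16] <- [d2 24 aa 7a f5 6a a7 ec]
query mem[0x09]=0xf5, mem[0x1c]=0x34, mem[0x14]=0x6a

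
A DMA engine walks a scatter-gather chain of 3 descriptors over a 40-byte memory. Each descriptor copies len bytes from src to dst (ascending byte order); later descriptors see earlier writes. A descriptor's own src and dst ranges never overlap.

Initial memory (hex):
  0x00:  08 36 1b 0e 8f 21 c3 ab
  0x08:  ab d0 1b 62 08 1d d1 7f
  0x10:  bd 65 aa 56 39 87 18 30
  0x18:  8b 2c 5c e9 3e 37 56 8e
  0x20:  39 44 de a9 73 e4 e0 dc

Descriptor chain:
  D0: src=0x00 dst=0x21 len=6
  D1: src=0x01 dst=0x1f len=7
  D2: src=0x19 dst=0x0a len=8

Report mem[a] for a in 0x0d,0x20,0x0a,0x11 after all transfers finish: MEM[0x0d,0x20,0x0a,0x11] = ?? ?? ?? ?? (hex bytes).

MEM[0x0d,0x20,0x0a,0x11] = 3e 1b 2c 1b

  after D0: wrote 6B at 0x21 = 08361b0e8f21
  after D1: wrote 7B at 0x1f = 361b0e8f21c3ab
  after D2: wrote 8B at 0x0a = 2c5ce93e3756361b
query mem[0x0d]=0x3e, mem[0x20]=0x1b, mem[0x0a]=0x2c, mem[0x11]=0x1b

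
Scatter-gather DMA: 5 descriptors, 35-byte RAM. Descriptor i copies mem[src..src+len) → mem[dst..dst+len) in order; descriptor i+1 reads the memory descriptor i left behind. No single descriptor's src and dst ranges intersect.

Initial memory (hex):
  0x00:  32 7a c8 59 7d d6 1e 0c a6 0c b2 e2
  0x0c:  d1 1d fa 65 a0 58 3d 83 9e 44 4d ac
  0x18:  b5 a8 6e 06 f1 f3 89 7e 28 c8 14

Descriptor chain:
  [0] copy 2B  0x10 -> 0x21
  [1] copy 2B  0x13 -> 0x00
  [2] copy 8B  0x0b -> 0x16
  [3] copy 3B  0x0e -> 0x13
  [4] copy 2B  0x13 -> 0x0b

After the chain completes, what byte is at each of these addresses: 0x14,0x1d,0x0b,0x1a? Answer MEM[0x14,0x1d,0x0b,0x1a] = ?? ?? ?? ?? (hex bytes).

MEM[0x14,0x1d,0x0b,0x1a] = 65 3d fa 65

[0] 0x10->0x21 len=2 : a0 58
[1] 0x13->0x00 len=2 : 83 9e
[2] 0x0b->0x16 len=8 : e2 d1 1d fa 65 a0 58 3d
[3] 0x0e->0x13 len=3 : fa 65 a0
[4] 0x13->0x0b len=2 : fa 65
query mem[0x14]=0x65, mem[0x1d]=0x3d, mem[0x0b]=0xfa, mem[0x1a]=0x65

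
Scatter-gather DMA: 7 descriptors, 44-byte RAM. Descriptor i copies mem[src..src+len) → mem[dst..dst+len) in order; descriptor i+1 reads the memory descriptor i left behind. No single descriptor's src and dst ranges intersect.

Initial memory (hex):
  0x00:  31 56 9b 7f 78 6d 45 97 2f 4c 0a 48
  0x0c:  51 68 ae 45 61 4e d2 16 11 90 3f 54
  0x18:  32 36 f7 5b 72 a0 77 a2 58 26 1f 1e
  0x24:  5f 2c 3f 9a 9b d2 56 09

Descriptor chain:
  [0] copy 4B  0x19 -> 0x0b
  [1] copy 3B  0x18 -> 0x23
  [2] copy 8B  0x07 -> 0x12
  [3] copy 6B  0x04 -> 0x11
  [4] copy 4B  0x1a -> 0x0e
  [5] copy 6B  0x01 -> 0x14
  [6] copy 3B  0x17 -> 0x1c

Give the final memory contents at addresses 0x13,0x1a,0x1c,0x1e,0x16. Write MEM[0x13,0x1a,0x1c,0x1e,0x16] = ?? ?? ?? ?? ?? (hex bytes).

[0] 0x19->0x0b len=4 : 36 f7 5b 72
[1] 0x18->0x23 len=3 : 32 36 f7
[2] 0x07->0x12 len=8 : 97 2f 4c 0a 36 f7 5b 72
[3] 0x04->0x11 len=6 : 78 6d 45 97 2f 4c
[4] 0x1a->0x0e len=4 : f7 5b 72 a0
[5] 0x01->0x14 len=6 : 56 9b 7f 78 6d 45
[6] 0x17->0x1c len=3 : 78 6d 45
query mem[0x13]=0x45, mem[0x1a]=0xf7, mem[0x1c]=0x78, mem[0x1e]=0x45, mem[0x16]=0x7f

MEM[0x13,0x1a,0x1c,0x1e,0x16] = 45 f7 78 45 7f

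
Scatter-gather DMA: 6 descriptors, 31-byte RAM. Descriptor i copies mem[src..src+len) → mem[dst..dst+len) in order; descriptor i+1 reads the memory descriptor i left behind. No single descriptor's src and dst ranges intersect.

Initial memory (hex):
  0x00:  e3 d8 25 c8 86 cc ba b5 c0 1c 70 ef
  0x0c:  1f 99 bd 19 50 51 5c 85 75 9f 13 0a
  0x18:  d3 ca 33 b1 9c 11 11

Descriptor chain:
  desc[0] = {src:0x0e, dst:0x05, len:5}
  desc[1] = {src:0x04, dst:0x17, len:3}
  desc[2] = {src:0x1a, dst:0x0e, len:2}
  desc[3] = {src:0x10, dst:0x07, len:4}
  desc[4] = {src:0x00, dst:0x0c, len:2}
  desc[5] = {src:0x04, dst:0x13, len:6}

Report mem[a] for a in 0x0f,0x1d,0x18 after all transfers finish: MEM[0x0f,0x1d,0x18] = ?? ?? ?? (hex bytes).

MEM[0x0f,0x1d,0x18] = b1 11 5c

[0] 0x0e->0x05 len=5 : bd 19 50 51 5c
[1] 0x04->0x17 len=3 : 86 bd 19
[2] 0x1a->0x0e len=2 : 33 b1
[3] 0x10->0x07 len=4 : 50 51 5c 85
[4] 0x00->0x0c len=2 : e3 d8
[5] 0x04->0x13 len=6 : 86 bd 19 50 51 5c
query mem[0x0f]=0xb1, mem[0x1d]=0x11, mem[0x18]=0x5c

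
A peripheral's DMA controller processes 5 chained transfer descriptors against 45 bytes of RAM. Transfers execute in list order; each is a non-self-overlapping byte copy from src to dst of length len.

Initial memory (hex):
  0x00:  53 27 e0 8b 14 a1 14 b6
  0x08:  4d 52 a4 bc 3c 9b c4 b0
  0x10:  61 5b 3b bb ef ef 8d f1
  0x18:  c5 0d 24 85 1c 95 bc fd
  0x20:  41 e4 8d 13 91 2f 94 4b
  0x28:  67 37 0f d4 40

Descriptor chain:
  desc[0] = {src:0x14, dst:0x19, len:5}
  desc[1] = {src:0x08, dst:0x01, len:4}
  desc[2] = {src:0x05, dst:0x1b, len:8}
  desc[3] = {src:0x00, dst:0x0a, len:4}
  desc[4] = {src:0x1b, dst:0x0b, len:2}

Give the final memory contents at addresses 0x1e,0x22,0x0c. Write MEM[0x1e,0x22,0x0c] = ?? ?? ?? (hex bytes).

[0] 0x14->0x19 len=5 : ef ef 8d f1 c5
[1] 0x08->0x01 len=4 : 4d 52 a4 bc
[2] 0x05->0x1b len=8 : a1 14 b6 4d 52 a4 bc 3c
[3] 0x00->0x0a len=4 : 53 4d 52 a4
[4] 0x1b->0x0b len=2 : a1 14
query mem[0x1e]=0x4d, mem[0x22]=0x3c, mem[0x0c]=0x14

MEM[0x1e,0x22,0x0c] = 4d 3c 14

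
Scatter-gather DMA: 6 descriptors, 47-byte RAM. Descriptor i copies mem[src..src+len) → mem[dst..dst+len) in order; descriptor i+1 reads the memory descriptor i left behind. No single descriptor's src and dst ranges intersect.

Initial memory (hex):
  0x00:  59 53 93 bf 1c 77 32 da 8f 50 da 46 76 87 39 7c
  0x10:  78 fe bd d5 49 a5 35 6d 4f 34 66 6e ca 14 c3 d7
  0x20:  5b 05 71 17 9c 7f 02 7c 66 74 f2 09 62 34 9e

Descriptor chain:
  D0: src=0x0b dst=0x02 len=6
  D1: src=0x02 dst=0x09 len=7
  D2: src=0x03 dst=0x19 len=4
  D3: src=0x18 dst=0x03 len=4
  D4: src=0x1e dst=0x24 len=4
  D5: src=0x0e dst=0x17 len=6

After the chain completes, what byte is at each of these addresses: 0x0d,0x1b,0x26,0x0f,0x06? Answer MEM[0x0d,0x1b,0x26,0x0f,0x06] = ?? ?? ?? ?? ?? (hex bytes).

  after D0: wrote 6B at 0x02 = 467687397c78
  after D1: wrote 7B at 0x09 = 467687397c788f
  after D2: wrote 4B at 0x19 = 7687397c
  after D3: wrote 4B at 0x03 = 4f768739
  after D4: wrote 4B at 0x24 = c3d75b05
  after D5: wrote 6B at 0x17 = 788f78febdd5
query mem[0x0d]=0x7c, mem[0x1b]=0xbd, mem[0x26]=0x5b, mem[0x0f]=0x8f, mem[0x06]=0x39

MEM[0x0d,0x1b,0x26,0x0f,0x06] = 7c bd 5b 8f 39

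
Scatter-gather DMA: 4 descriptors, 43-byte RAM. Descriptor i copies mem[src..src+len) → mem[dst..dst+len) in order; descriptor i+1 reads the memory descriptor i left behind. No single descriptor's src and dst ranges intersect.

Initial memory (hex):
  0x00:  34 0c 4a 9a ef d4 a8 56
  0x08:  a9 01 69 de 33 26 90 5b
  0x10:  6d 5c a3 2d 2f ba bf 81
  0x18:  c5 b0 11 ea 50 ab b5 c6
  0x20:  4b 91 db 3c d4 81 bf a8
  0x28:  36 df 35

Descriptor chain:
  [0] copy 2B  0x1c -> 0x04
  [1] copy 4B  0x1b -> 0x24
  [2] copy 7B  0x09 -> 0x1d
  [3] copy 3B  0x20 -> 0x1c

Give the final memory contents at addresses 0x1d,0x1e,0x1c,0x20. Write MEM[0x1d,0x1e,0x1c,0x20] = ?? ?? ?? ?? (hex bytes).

#0 dst[0x04+2] := {0x50,0xab}
#1 dst[0x24+4] := {0xea,0x50,0xab,0xb5}
#2 dst[0x1d+7] := {0x01,0x69,0xde,0x33,0x26,0x90,0x5b}
#3 dst[0x1c+3] := {0x33,0x26,0x90}
query mem[0x1d]=0x26, mem[0x1e]=0x90, mem[0x1c]=0x33, mem[0x20]=0x33

MEM[0x1d,0x1e,0x1c,0x20] = 26 90 33 33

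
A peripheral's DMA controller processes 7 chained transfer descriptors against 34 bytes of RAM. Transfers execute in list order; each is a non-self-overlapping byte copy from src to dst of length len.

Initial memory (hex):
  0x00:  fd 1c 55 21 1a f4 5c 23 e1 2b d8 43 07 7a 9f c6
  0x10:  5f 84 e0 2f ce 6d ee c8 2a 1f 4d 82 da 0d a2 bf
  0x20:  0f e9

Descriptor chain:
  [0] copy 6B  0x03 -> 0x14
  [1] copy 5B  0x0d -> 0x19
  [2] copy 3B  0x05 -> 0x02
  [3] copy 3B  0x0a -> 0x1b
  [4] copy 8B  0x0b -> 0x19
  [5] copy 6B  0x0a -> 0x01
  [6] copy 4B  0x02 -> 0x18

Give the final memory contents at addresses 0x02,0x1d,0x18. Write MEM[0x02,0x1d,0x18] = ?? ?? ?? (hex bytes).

D0: mem[0x14..0x19] <- [21 1a f4 5c 23 e1]
D1: mem[0x19..0x1d] <- [7a 9f c6 5f 84]
D2: mem[0x02..0x04] <- [f4 5c 23]
D3: mem[0x1b..0x1d] <- [d8 43 07]
D4: mem[0x19..0x20] <- [43 07 7a 9f c6 5f 84 e0]
D5: mem[0x01..0x06] <- [d8 43 07 7a 9f c6]
D6: mem[0x18..0x1b] <- [43 07 7a 9f]
query mem[0x02]=0x43, mem[0x1d]=0xc6, mem[0x18]=0x43

MEM[0x02,0x1d,0x18] = 43 c6 43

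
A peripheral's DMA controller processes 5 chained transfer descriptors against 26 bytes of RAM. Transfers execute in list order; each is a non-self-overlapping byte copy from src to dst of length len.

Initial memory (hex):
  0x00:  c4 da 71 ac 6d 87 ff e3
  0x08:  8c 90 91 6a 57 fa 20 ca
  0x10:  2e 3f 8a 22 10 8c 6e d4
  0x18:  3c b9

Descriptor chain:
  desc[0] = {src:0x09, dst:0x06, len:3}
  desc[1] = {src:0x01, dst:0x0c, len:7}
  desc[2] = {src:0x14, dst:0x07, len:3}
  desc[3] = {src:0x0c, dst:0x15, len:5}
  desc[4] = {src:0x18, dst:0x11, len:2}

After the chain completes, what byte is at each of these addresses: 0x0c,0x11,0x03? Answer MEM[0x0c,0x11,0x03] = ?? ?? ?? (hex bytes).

[0] 0x09->0x06 len=3 : 90 91 6a
[1] 0x01->0x0c len=7 : da 71 ac 6d 87 90 91
[2] 0x14->0x07 len=3 : 10 8c 6e
[3] 0x0c->0x15 len=5 : da 71 ac 6d 87
[4] 0x18->0x11 len=2 : 6d 87
query mem[0x0c]=0xda, mem[0x11]=0x6d, mem[0x03]=0xac

MEM[0x0c,0x11,0x03] = da 6d ac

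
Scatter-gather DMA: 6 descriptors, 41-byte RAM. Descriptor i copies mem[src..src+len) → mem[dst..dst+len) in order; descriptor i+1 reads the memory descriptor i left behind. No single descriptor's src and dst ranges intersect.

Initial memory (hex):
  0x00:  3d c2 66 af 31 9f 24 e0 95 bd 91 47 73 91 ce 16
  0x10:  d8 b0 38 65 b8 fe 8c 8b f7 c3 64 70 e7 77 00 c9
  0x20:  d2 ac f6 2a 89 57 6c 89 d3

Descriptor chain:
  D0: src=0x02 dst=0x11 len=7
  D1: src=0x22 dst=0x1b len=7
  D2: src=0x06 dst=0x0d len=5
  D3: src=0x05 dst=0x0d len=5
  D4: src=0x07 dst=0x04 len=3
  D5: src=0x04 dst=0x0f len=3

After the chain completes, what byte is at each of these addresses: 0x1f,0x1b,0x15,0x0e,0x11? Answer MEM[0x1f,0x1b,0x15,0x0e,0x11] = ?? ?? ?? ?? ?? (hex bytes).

[0] 0x02->0x11 len=7 : 66 af 31 9f 24 e0 95
[1] 0x22->0x1b len=7 : f6 2a 89 57 6c 89 d3
[2] 0x06->0x0d len=5 : 24 e0 95 bd 91
[3] 0x05->0x0d len=5 : 9f 24 e0 95 bd
[4] 0x07->0x04 len=3 : e0 95 bd
[5] 0x04->0x0f len=3 : e0 95 bd
query mem[0x1f]=0x6c, mem[0x1b]=0xf6, mem[0x15]=0x24, mem[0x0e]=0x24, mem[0x11]=0xbd

MEM[0x1f,0x1b,0x15,0x0e,0x11] = 6c f6 24 24 bd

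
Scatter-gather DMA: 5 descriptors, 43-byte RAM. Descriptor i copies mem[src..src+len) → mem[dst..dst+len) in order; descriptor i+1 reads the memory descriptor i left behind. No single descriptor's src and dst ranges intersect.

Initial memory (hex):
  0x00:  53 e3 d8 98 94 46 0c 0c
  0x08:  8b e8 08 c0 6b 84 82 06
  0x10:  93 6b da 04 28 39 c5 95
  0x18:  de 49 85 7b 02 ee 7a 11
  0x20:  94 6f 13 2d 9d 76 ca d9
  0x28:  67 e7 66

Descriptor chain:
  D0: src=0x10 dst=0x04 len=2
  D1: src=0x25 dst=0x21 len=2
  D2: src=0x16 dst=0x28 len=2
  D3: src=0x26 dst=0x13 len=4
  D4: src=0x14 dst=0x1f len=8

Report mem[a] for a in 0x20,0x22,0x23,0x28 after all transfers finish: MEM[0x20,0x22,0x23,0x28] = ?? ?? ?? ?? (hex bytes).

  after D0: wrote 2B at 0x04 = 936b
  after D1: wrote 2B at 0x21 = 76ca
  after D2: wrote 2B at 0x28 = c595
  after D3: wrote 4B at 0x13 = cad9c595
  after D4: wrote 8B at 0x1f = d9c59595de49857b
query mem[0x20]=0xc5, mem[0x22]=0x95, mem[0x23]=0xde, mem[0x28]=0xc5

MEM[0x20,0x22,0x23,0x28] = c5 95 de c5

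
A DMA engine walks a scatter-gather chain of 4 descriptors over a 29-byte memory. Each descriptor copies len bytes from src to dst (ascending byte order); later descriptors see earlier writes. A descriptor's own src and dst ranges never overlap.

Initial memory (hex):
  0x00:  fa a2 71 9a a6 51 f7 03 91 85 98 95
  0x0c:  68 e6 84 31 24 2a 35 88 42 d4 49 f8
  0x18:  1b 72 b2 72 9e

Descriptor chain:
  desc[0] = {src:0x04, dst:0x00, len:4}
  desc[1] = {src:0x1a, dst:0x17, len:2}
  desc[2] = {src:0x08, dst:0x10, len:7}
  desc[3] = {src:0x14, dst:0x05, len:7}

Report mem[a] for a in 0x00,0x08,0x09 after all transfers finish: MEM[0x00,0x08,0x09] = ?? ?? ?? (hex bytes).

[0] 0x04->0x00 len=4 : a6 51 f7 03
[1] 0x1a->0x17 len=2 : b2 72
[2] 0x08->0x10 len=7 : 91 85 98 95 68 e6 84
[3] 0x14->0x05 len=7 : 68 e6 84 b2 72 72 b2
query mem[0x00]=0xa6, mem[0x08]=0xb2, mem[0x09]=0x72

MEM[0x00,0x08,0x09] = a6 b2 72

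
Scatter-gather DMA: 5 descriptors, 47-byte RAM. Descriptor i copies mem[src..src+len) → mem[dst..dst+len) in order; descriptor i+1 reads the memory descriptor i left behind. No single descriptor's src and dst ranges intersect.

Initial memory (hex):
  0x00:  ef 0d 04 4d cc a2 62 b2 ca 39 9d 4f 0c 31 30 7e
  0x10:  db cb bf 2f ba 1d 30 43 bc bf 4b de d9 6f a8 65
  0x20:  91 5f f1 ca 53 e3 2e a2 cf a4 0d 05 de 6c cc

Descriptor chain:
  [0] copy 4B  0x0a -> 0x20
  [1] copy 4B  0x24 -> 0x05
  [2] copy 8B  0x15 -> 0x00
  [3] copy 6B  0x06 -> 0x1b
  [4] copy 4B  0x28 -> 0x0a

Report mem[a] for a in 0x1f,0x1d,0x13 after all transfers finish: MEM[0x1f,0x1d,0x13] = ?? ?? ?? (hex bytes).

D0: mem[0x20..0x23] <- [9d 4f 0c 31]
D1: mem[0x05..0x08] <- [53 e3 2e a2]
D2: mem[0x00..0x07] <- [1d 30 43 bc bf 4b de d9]
D3: mem[0x1b..0x20] <- [de d9 a2 39 9d 4f]
D4: mem[0x0a..0x0d] <- [cf a4 0d 05]
query mem[0x1f]=0x9d, mem[0x1d]=0xa2, mem[0x13]=0x2f

MEM[0x1f,0x1d,0x13] = 9d a2 2f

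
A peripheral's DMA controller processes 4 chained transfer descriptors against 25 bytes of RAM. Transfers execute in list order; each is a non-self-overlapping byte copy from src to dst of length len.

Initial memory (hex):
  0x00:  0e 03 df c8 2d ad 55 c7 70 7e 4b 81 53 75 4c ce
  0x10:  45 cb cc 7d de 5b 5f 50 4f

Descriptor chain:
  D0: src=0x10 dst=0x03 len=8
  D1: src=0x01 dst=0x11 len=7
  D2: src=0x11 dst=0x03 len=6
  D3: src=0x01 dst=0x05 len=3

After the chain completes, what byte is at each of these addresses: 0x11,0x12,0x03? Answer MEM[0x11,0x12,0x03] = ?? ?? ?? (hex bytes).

#0 dst[0x03+8] := {0x45,0xcb,0xcc,0x7d,0xde,0x5b,0x5f,0x50}
#1 dst[0x11+7] := {0x03,0xdf,0x45,0xcb,0xcc,0x7d,0xde}
#2 dst[0x03+6] := {0x03,0xdf,0x45,0xcb,0xcc,0x7d}
#3 dst[0x05+3] := {0x03,0xdf,0x03}
query mem[0x11]=0x03, mem[0x12]=0xdf, mem[0x03]=0x03

MEM[0x11,0x12,0x03] = 03 df 03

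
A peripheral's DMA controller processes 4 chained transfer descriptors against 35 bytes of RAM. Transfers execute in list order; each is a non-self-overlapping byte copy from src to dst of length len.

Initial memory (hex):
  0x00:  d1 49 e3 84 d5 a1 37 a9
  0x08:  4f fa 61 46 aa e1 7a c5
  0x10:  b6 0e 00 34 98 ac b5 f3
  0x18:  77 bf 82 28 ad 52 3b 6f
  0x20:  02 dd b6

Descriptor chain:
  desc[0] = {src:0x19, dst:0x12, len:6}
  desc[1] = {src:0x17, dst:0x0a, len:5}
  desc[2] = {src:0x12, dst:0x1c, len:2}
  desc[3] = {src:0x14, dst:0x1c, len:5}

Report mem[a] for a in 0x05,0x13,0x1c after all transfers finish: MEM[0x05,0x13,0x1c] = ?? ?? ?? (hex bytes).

D0: mem[0x12..0x17] <- [bf 82 28 ad 52 3b]
D1: mem[0x0a..0x0e] <- [3b 77 bf 82 28]
D2: mem[0x1c..0x1d] <- [bf 82]
D3: mem[0x1c..0x20] <- [28 ad 52 3b 77]
query mem[0x05]=0xa1, mem[0x13]=0x82, mem[0x1c]=0x28

MEM[0x05,0x13,0x1c] = a1 82 28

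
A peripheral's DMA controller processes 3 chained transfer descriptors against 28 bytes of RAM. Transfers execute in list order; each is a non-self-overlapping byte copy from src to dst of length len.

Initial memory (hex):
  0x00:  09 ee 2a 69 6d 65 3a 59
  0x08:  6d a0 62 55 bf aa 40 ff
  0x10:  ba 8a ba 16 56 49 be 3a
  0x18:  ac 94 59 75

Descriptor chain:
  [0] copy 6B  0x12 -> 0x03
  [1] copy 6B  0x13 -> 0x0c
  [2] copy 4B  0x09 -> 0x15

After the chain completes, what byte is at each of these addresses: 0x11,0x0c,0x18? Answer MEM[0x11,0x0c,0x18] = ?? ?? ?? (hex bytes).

MEM[0x11,0x0c,0x18] = ac 16 16

[0] 0x12->0x03 len=6 : ba 16 56 49 be 3a
[1] 0x13->0x0c len=6 : 16 56 49 be 3a ac
[2] 0x09->0x15 len=4 : a0 62 55 16
query mem[0x11]=0xac, mem[0x0c]=0x16, mem[0x18]=0x16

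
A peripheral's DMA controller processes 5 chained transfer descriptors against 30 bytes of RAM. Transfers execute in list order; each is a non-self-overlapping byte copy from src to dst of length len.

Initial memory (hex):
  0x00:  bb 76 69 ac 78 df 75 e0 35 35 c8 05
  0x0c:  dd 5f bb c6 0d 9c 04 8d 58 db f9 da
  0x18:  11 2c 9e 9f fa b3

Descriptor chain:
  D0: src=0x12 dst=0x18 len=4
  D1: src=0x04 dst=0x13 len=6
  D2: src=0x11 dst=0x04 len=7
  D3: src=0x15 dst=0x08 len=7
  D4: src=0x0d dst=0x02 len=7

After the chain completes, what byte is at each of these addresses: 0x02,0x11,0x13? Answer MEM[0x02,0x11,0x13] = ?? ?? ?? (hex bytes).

MEM[0x02,0x11,0x13] = 58 9c 78

[0] 0x12->0x18 len=4 : 04 8d 58 db
[1] 0x04->0x13 len=6 : 78 df 75 e0 35 35
[2] 0x11->0x04 len=7 : 9c 04 78 df 75 e0 35
[3] 0x15->0x08 len=7 : 75 e0 35 35 8d 58 db
[4] 0x0d->0x02 len=7 : 58 db c6 0d 9c 04 78
query mem[0x02]=0x58, mem[0x11]=0x9c, mem[0x13]=0x78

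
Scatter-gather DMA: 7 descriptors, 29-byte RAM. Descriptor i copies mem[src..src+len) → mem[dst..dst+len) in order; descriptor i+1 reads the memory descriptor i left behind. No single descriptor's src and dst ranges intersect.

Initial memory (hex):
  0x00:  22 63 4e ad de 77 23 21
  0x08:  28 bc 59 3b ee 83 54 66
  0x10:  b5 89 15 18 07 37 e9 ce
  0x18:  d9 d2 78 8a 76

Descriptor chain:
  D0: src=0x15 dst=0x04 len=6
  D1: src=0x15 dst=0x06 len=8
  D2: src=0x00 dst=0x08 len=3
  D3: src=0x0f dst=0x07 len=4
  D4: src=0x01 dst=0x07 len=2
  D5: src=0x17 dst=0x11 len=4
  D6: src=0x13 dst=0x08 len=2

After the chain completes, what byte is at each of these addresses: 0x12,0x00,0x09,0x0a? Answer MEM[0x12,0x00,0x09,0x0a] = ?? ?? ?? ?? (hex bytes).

MEM[0x12,0x00,0x09,0x0a] = d9 22 78 15

D0: mem[0x04..0x09] <- [37 e9 ce d9 d2 78]
D1: mem[0x06..0x0d] <- [37 e9 ce d9 d2 78 8a 76]
D2: mem[0x08..0x0a] <- [22 63 4e]
D3: mem[0x07..0x0a] <- [66 b5 89 15]
D4: mem[0x07..0x08] <- [63 4e]
D5: mem[0x11..0x14] <- [ce d9 d2 78]
D6: mem[0x08..0x09] <- [d2 78]
query mem[0x12]=0xd9, mem[0x00]=0x22, mem[0x09]=0x78, mem[0x0a]=0x15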